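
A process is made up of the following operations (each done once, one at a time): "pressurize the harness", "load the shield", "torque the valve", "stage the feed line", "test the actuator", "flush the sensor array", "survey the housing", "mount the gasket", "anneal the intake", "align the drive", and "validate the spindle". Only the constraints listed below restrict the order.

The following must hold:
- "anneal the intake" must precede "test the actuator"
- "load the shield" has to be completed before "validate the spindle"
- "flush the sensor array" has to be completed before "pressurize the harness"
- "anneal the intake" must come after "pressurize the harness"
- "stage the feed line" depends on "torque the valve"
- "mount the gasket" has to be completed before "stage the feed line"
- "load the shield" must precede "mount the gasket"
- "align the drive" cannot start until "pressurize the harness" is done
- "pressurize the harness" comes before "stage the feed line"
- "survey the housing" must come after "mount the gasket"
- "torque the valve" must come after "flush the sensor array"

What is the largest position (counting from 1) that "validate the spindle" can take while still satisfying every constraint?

"validate the spindle" has no required successors, so nothing stops it from going last (position 11).

11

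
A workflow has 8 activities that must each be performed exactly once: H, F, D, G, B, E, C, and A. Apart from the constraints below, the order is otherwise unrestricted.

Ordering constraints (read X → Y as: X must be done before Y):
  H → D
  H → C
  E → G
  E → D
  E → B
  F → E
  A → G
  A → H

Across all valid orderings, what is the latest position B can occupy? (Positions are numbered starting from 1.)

8

No constraint forces any activity after B, so it can be placed last, in position 8.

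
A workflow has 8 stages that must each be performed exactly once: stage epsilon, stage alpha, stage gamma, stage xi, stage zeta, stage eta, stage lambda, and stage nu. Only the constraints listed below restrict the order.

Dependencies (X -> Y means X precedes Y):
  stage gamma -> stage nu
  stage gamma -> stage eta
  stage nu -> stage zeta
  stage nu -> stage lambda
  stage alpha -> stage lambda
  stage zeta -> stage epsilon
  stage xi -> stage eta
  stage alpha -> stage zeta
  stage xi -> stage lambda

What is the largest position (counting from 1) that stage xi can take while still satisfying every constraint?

The stages that are forced after stage xi, directly or by a chain of constraints, are stage eta, stage lambda. That's 2 stages.
With 2 mandatory successors out of 8 stages total, the latest slot for stage xi is 8−2 = 6, and it's reachable by doing all non-successors before stage xi.

6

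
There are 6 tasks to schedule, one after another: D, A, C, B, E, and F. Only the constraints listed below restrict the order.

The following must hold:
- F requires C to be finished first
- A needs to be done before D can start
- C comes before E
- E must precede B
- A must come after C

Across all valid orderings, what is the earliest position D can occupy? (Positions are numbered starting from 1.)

Every task that must precede D has to come before it. Tracing all chains that end at D, those tasks are: A, C — 2 in total.
So at minimum 2 tasks come before D, putting D no earlier than position 3. That position is achievable by scheduling exactly those predecessors first.

3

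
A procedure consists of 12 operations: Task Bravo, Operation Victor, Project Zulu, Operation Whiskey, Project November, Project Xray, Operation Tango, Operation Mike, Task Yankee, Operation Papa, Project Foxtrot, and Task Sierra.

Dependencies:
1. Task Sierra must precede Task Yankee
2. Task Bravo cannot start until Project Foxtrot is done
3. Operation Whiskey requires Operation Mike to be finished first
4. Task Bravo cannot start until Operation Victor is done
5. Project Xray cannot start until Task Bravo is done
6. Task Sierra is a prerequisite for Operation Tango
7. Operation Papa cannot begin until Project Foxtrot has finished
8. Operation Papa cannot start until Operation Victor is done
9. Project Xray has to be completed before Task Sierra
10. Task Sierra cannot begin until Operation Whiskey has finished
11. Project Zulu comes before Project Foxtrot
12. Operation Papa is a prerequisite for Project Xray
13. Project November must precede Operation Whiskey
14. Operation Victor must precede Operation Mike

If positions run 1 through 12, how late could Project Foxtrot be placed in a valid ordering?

6

The operations that are forced after Project Foxtrot, directly or by a chain of constraints, are Task Bravo, Project Xray, Operation Tango, Task Yankee, Operation Papa, Task Sierra. That's 6 operations.
So at least 6 operations follow Project Foxtrot, putting Project Foxtrot no later than position 6. That position is achievable by scheduling everything else first.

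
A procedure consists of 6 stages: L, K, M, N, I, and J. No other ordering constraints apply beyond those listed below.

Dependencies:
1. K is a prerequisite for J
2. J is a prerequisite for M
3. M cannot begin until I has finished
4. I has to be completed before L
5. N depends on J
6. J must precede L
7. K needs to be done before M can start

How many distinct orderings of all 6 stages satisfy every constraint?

20

The stages with no prerequisites are K, I; any of them can be placed first.
Enumerating by repeatedly choosing an available stage (one whose prerequisites are all placed) gives 20 distinct complete orderings.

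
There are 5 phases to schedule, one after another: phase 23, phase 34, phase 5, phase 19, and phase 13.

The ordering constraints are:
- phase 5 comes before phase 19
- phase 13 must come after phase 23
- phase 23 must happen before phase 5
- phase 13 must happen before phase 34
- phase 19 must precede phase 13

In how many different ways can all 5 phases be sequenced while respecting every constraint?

Phase 23 is the only phase with nothing required before it, so every ordering starts there.
Continuing from there, at each step only one phase has all its prerequisites placed, so the ordering is fully determined — there is exactly 1.

1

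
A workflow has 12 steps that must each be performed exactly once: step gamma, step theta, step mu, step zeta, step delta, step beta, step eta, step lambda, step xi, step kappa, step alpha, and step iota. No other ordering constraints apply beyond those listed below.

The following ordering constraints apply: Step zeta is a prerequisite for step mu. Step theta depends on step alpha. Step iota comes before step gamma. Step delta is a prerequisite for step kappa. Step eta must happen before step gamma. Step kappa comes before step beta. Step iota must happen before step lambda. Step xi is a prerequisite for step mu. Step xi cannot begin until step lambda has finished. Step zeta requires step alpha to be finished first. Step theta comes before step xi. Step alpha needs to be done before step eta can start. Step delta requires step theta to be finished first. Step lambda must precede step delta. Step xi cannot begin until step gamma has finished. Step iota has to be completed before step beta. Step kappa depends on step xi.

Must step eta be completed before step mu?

Yes

There is a constraint chain step eta → step gamma → step xi → step mu.
Hence step eta necessarily comes before step mu.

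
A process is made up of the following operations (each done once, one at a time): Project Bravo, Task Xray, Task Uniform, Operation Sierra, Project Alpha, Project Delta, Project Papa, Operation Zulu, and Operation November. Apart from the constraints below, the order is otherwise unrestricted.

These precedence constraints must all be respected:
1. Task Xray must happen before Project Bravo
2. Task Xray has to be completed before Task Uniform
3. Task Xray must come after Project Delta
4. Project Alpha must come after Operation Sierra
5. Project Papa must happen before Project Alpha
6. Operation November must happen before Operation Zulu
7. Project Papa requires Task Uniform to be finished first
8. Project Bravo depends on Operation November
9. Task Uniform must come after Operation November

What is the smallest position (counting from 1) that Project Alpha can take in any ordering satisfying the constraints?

7

Working backwards through the constraints from Project Alpha, its full set of required predecessors is Task Xray, Task Uniform, Operation Sierra, Project Delta, Project Papa, Operation November — 6 of them.
With 6 mandatory predecessors, the earliest Project Alpha can sit is position 6+1 = 7, and placing just those 6 first achieves it.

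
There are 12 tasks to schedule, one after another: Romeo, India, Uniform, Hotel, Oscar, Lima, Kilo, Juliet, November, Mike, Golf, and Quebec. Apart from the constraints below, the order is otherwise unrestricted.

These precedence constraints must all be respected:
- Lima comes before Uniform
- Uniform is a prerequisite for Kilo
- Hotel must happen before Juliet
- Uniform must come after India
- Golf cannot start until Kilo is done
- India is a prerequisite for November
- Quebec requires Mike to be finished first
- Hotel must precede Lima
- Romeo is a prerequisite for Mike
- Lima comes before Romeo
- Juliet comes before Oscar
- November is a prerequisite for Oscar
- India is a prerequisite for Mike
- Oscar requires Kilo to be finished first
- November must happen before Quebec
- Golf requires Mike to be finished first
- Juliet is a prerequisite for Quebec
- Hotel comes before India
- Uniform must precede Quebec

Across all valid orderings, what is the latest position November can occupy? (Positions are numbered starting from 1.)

Following every chain forward from November, the tasks that must come later are Oscar, Quebec — 2 of them.
So at least 2 tasks follow November, putting November no later than position 10. That position is achievable by scheduling everything else first.

10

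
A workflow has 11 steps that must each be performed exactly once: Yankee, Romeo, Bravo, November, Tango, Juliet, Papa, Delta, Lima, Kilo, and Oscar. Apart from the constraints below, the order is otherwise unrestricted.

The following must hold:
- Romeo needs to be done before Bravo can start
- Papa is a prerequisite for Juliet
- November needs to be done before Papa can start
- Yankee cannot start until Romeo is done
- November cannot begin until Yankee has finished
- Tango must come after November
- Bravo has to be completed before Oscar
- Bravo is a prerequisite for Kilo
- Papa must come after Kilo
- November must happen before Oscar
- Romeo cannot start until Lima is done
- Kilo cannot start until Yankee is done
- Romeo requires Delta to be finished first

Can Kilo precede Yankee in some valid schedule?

No

The constraints give a chain Yankee → Kilo, which forces Yankee before Kilo.
So no valid ordering can have Kilo before Yankee.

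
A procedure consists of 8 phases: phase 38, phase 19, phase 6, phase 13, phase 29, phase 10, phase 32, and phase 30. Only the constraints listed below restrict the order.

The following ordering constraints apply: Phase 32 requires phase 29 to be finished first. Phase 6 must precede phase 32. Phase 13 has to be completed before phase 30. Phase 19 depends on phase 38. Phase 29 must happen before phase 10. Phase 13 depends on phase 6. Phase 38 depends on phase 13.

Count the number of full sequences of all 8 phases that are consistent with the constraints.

The phases with no prerequisites are phase 6, phase 29; any of them can be placed first.
Enumerating by repeatedly choosing an available phase (one whose prerequisites are all placed) gives 315 distinct complete orderings.

315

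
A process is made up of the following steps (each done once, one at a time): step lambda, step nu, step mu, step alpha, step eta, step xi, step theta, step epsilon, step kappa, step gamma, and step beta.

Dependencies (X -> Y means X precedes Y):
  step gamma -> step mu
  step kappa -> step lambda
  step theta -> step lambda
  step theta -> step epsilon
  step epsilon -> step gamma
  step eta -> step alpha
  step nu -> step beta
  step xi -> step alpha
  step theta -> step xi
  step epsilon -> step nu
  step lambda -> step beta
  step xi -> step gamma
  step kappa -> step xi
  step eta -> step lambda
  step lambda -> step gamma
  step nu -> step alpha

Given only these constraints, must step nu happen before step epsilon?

No

The constraints actually force step epsilon before step nu (via step epsilon → step nu), not the other way around.
So step nu never precedes step epsilon.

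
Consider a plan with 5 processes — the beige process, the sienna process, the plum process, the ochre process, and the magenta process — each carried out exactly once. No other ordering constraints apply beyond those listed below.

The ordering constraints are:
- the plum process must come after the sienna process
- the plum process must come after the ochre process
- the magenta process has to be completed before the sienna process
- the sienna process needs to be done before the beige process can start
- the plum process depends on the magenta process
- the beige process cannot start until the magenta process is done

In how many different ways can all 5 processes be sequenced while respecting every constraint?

7

The processes with no prerequisites are the ochre process, the magenta process; any of them can be placed first.
Systematically extending each partial ordering one process at a time and counting, there are 7 complete orderings.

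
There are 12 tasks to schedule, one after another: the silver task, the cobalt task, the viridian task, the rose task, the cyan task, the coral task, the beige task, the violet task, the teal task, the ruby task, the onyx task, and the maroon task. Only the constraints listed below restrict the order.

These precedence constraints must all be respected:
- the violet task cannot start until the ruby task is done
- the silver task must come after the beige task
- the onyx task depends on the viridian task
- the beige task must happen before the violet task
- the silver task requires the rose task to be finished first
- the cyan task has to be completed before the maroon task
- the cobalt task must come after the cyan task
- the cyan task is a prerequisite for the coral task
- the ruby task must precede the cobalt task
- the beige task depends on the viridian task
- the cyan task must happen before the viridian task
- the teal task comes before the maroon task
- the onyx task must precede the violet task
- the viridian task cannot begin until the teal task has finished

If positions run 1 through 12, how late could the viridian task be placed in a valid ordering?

Following every chain forward from the viridian task, the tasks that must come later are the silver task, the beige task, the violet task, the onyx task — 4 of them.
With 4 mandatory successors out of 12 tasks total, the latest slot for the viridian task is 12−4 = 8, and it's reachable by doing all non-successors before the viridian task.

8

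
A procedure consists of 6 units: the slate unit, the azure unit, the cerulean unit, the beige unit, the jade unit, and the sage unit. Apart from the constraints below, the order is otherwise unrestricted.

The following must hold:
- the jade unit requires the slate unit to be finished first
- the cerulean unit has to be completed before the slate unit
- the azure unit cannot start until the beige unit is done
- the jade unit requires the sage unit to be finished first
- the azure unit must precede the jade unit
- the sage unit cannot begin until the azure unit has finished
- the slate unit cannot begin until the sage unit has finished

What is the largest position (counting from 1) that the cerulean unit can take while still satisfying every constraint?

Every unit that must follow the cerulean unit has to come after it. Tracing all chains starting from the cerulean unit, those units are: the slate unit, the jade unit — 2 in total.
With 2 mandatory successors out of 6 units total, the latest slot for the cerulean unit is 6−2 = 4, and it's reachable by doing all non-successors before the cerulean unit.

4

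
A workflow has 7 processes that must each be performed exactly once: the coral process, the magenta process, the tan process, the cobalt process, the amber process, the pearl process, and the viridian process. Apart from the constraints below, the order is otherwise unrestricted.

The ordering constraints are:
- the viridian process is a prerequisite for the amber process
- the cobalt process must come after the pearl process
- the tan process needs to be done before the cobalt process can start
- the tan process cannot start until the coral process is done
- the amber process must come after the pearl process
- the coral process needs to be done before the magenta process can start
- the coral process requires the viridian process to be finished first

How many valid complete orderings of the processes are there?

The processes with no prerequisites are the pearl process, the viridian process; any of them can be placed first.
Systematically extending each partial ordering one process at a time and counting, there are 55 complete orderings.

55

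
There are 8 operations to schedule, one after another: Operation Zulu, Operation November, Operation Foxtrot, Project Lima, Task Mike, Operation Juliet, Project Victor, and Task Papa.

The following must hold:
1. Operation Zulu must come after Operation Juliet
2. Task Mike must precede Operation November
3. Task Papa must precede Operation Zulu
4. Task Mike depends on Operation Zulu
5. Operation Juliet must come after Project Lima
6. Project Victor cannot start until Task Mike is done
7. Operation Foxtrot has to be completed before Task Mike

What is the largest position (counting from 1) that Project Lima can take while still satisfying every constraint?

The operations that are forced after Project Lima, directly or by a chain of constraints, are Operation Zulu, Operation November, Task Mike, Operation Juliet, Project Victor. That's 5 operations.
With 5 mandatory successors out of 8 operations total, the latest slot for Project Lima is 8−5 = 3, and it's reachable by doing all non-successors before Project Lima.

3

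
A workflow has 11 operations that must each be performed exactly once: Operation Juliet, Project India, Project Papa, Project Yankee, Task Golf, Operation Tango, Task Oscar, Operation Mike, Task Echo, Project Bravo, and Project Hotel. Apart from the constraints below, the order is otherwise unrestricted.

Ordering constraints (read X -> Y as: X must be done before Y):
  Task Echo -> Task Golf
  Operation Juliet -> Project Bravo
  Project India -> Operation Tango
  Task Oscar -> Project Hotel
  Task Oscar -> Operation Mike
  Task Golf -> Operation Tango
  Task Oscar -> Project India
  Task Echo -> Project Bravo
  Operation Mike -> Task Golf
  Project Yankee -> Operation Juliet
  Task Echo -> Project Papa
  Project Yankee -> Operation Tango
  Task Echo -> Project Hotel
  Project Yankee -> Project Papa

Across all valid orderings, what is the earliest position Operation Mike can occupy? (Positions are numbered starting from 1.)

The only operation forced before Operation Mike (directly or transitively) is Task Oscar.
So at minimum 1 operation comes before Operation Mike, putting Operation Mike no earlier than position 2. That position is achievable by scheduling exactly that predecessor first.

2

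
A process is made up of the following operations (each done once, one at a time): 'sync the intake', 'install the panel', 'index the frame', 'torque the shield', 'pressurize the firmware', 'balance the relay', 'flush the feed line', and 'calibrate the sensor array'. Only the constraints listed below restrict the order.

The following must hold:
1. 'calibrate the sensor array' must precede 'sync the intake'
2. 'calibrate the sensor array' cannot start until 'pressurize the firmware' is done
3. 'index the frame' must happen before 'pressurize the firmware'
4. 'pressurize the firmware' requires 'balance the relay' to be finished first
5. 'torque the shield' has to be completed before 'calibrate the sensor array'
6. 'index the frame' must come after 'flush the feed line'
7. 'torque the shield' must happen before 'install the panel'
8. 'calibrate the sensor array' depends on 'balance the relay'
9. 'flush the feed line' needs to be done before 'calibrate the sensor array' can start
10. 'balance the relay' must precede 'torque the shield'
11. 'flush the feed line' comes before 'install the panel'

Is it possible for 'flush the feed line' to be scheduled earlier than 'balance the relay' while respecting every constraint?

Yes

The constraints leave 'flush the feed line' and 'balance the relay' unordered relative to each other; nothing requires 'balance the relay' earlier.
That means at least one valid schedule has 'flush the feed line' before 'balance the relay'.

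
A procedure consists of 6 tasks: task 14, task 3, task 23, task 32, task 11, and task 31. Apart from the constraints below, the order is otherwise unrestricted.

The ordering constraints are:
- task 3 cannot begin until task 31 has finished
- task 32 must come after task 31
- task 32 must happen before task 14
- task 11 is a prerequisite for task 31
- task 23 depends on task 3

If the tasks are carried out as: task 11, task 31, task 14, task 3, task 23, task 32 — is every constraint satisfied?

No

In the proposed order, task 14 appears before task 32.
That contradicts the constraint that task 32 must precede task 14.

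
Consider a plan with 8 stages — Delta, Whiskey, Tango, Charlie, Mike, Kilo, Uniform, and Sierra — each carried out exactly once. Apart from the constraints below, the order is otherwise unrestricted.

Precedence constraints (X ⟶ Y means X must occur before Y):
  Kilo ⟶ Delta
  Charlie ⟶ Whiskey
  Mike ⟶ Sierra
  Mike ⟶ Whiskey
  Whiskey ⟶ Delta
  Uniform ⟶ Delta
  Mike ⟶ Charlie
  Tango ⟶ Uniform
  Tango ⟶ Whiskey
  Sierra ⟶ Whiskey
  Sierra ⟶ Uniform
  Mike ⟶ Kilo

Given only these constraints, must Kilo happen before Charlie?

No chain of constraints connects Kilo to Charlie in either direction.
So Kilo can come before Charlie or after — it is not forced.

No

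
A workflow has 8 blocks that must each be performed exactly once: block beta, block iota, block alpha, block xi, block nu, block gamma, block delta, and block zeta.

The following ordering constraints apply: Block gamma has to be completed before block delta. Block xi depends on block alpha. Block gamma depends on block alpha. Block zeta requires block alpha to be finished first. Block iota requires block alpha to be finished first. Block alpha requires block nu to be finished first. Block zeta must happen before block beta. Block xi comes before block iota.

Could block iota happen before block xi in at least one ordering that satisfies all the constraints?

The constraints give a chain block xi → block iota, which forces block xi before block iota.
Hence block iota can never be scheduled before block xi.

No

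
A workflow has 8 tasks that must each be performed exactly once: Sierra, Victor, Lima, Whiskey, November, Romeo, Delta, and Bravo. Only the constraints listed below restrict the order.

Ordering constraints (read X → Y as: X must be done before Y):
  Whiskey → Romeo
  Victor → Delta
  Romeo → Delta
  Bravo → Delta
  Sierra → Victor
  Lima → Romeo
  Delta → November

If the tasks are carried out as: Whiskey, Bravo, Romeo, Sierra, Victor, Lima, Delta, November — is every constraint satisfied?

In the proposed order, Romeo appears before Lima.
That contradicts the constraint that Lima must precede Romeo.

No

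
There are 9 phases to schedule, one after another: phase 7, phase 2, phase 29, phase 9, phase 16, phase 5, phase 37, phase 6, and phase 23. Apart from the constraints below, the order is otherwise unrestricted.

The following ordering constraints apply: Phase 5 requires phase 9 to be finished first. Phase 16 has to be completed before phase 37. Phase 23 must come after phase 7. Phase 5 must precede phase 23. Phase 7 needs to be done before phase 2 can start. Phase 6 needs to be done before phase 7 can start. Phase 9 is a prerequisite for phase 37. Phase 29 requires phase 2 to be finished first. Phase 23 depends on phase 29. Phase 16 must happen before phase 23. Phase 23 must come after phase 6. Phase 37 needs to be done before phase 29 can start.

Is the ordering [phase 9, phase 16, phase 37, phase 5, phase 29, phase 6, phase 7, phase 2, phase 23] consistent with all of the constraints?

No

The sequence places phase 29 ahead of phase 2.
But one of the constraints requires phase 2 before phase 29, so this ordering violates it.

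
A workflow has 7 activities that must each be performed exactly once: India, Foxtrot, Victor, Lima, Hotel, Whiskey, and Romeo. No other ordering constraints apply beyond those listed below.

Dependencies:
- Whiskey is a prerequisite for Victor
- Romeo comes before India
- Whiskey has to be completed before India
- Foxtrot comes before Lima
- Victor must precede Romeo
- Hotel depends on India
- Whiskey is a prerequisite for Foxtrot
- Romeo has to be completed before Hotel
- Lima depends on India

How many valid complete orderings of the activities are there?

9

Whiskey is the only activity with nothing required before it, so every ordering starts there.
Counting all ways to extend the partial order to a total order gives 9.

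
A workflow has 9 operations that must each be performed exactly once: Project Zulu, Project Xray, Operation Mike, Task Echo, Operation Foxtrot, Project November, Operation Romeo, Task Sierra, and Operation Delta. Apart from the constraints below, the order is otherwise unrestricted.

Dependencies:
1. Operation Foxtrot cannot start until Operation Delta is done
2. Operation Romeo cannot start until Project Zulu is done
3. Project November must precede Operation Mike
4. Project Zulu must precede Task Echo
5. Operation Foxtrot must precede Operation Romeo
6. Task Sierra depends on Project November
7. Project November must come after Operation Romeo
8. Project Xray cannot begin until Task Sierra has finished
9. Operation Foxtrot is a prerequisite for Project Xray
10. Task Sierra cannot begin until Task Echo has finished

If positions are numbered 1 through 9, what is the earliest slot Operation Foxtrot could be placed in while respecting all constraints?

2

Working backwards through the constraints from Operation Foxtrot, its only required predecessor is Operation Delta.
With 1 mandatory predecessor, the earliest Operation Foxtrot can sit is position 1+1 = 2, and placing just that one first achieves it.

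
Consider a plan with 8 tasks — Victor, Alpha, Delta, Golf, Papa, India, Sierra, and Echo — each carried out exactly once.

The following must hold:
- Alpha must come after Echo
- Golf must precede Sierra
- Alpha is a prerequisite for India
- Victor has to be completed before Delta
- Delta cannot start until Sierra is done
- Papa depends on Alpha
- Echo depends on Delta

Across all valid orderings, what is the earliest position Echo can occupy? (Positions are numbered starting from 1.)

5

Every task that must precede Echo has to come before it. Tracing all chains that end at Echo, those tasks are: Victor, Delta, Golf, Sierra — 4 in total.
So at minimum 4 tasks come before Echo, putting Echo no earlier than position 5. That position is achievable by scheduling exactly those predecessors first.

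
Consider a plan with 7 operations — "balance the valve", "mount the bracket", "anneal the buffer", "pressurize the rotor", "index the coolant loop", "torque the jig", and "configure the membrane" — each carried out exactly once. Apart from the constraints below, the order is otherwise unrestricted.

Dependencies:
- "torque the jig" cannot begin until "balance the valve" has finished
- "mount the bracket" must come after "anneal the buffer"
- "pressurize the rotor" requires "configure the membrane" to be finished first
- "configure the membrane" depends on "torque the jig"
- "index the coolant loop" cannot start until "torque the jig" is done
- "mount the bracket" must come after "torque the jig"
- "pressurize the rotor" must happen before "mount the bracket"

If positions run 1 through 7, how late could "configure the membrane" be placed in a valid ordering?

5

The operations that are forced after "configure the membrane", directly or by a chain of constraints, are "mount the bracket", "pressurize the rotor". That's 2 operations.
With 2 mandatory successors out of 7 operations total, the latest slot for "configure the membrane" is 7−2 = 5, and it's reachable by doing all non-successors before "configure the membrane".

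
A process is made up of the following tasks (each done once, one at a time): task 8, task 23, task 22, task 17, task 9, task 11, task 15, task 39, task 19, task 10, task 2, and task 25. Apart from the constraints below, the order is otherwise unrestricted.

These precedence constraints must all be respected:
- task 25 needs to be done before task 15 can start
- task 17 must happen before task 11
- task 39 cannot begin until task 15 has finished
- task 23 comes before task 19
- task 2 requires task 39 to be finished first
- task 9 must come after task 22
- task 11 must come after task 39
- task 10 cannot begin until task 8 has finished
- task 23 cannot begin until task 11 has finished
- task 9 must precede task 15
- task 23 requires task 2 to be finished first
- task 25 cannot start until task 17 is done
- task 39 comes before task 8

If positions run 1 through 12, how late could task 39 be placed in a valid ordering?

6

Every task that must follow task 39 has to come after it. Tracing all chains starting from task 39, those tasks are: task 8, task 23, task 11, task 19, task 10, task 2 — 6 in total.
So at least 6 tasks follow task 39, putting task 39 no later than position 6. That position is achievable by scheduling everything else first.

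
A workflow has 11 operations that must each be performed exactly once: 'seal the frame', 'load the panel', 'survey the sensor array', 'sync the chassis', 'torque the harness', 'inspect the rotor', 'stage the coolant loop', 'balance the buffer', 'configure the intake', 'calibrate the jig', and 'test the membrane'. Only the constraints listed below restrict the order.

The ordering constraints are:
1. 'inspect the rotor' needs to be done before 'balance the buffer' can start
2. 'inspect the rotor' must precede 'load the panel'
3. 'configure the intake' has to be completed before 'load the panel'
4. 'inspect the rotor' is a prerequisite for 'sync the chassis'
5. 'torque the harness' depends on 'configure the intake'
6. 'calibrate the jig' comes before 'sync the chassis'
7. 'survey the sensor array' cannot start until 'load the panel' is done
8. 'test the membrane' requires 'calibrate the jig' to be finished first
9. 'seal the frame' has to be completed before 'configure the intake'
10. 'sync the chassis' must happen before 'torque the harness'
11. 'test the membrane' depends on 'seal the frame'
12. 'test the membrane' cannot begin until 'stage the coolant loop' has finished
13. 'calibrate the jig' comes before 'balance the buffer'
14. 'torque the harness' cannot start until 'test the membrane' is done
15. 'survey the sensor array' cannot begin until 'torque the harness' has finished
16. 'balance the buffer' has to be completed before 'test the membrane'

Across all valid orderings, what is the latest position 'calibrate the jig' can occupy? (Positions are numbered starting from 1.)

6

The operations that are forced after 'calibrate the jig', directly or by a chain of constraints, are 'survey the sensor array', 'sync the chassis', 'torque the harness', 'balance the buffer', 'test the membrane'. That's 5 operations.
With 5 mandatory successors out of 11 operations total, the latest slot for 'calibrate the jig' is 11−5 = 6, and it's reachable by doing all non-successors before 'calibrate the jig'.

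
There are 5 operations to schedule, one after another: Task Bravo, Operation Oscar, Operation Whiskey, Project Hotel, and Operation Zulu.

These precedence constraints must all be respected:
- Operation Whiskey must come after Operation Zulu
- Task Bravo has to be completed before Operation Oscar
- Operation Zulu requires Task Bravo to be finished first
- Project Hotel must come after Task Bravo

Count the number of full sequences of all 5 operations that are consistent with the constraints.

12

Task Bravo is the only operation with nothing required before it, so every ordering starts there.
Systematically extending each partial ordering one operation at a time and counting, there are 12 complete orderings.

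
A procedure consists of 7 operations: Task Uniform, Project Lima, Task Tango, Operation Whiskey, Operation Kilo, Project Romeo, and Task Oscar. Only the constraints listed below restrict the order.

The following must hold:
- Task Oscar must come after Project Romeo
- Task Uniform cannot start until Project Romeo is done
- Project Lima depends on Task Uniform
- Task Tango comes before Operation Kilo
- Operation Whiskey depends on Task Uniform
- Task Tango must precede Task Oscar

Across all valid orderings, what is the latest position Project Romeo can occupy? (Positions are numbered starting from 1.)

3

Following every chain forward from Project Romeo, the operations that must come later are Task Uniform, Project Lima, Operation Whiskey, Task Oscar — 4 of them.
So at least 4 operations follow Project Romeo, putting Project Romeo no later than position 3. That position is achievable by scheduling everything else first.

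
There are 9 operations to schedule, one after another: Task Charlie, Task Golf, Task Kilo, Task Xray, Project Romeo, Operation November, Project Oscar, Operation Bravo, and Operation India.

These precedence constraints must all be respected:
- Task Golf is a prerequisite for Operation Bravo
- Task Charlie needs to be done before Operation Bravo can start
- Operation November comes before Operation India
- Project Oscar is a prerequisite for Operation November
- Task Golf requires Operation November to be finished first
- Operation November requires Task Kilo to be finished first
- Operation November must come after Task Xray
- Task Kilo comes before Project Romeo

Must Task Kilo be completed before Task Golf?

Tracing the constraints gives a chain: Task Kilo → Operation November → Task Golf.
Hence Task Kilo necessarily comes before Task Golf.

Yes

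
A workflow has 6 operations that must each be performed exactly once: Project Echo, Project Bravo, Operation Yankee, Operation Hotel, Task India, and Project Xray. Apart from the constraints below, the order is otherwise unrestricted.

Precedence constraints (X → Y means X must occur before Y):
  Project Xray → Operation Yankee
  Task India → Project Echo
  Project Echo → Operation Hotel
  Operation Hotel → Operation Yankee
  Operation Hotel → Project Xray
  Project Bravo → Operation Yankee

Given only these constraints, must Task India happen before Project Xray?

Chaining the stated constraints: Task India → Project Echo → Operation Hotel → Project Xray.
That forces Task India before Project Xray in every valid schedule.

Yes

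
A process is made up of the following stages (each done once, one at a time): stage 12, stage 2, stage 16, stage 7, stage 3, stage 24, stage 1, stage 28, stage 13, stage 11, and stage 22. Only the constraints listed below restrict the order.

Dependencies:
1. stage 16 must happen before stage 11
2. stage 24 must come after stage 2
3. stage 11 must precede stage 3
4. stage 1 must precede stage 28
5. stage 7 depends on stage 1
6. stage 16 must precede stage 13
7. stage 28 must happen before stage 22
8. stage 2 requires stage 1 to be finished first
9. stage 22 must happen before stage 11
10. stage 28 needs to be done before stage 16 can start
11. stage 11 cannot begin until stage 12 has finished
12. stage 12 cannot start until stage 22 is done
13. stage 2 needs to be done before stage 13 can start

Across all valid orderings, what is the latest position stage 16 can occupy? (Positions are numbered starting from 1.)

8

Following every chain forward from stage 16, the stages that must come later are stage 3, stage 13, stage 11 — 3 of them.
With 3 mandatory successors out of 11 stages total, the latest slot for stage 16 is 11−3 = 8, and it's reachable by doing all non-successors before stage 16.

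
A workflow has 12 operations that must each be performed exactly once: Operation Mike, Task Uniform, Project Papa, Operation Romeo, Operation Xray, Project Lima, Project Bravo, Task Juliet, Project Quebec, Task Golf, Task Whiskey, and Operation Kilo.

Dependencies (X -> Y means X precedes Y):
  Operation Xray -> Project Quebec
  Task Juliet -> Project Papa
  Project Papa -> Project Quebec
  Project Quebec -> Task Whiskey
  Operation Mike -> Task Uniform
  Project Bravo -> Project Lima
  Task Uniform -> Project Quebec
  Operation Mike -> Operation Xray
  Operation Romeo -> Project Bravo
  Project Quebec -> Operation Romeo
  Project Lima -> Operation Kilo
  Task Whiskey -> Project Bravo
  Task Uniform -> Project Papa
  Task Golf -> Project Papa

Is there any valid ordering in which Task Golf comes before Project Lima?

The constraints force Task Golf before Project Lima, so yes — every valid ordering has Task Golf earlier.

Yes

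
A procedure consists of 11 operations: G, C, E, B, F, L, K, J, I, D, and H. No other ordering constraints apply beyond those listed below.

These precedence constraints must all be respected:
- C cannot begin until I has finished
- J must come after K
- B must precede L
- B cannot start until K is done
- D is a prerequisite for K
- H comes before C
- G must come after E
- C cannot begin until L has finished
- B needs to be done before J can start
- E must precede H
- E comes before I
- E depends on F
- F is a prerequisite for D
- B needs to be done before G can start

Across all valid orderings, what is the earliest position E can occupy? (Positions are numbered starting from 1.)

The only operation forced before E (directly or transitively) is F.
With 1 mandatory predecessor, the earliest E can sit is position 1+1 = 2, and placing just that one first achieves it.

2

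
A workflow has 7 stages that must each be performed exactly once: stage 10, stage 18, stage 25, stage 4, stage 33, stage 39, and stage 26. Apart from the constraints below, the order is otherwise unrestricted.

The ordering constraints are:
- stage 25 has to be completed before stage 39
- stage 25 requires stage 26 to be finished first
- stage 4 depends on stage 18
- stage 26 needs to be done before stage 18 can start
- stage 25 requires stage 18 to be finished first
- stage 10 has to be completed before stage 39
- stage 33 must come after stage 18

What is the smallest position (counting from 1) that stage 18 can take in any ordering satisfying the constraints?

2

The only stage forced before stage 18 (directly or transitively) is stage 26.
So at minimum 1 stage comes before stage 18, putting stage 18 no earlier than position 2. That position is achievable by scheduling exactly that predecessor first.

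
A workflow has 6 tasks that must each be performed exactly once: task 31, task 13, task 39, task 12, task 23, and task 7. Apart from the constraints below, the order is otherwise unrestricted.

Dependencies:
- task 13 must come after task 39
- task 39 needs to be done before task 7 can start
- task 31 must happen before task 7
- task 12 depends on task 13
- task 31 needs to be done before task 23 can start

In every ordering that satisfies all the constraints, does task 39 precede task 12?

Following the dependencies: task 39 → task 13 → task 12.
So task 39 must precede task 12 in any valid ordering.

Yes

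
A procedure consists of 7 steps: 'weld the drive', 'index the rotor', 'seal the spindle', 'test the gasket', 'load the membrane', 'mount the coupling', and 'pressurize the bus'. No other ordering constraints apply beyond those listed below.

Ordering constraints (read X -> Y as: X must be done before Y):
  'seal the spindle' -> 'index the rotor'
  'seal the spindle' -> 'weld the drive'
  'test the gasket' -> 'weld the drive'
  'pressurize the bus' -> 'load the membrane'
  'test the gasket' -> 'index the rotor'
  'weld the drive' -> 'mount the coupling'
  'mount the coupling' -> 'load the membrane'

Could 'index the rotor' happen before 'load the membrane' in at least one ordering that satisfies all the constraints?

Yes

Nothing in the constraints forces 'load the membrane' before 'index the rotor' — there is no chain from 'load the membrane' to 'index the rotor'.
So a valid ordering placing 'index the rotor' earlier than 'load the membrane' exists.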